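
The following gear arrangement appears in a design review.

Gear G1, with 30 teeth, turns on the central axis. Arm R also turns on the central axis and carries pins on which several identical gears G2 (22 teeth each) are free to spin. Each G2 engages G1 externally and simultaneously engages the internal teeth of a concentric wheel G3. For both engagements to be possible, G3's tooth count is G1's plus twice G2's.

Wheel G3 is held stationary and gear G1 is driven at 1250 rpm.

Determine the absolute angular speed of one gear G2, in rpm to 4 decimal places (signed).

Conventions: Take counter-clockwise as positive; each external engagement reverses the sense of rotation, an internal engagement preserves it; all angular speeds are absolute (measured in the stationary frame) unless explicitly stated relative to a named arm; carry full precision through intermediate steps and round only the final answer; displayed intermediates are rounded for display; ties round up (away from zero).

recognized (axles ride arm R): planetary set, 30/22/74 teeth
normalise by the input: solve with ω_sun = 1, then scale by 1250 rpm
ring teeth: 30 + 2·22 = 74
30(ω_sun−ω_arm) = −74(ω_ring−ω_arm),  ω_ring = 0, ω_sun = 1
30(1−ω_arm) = −74(0−ω_arm)  ⇒  104·ω_arm = 30  ⇒  ω_arm = 15/52
sun–planet mesh: 30·(1−15/52) = −22·(ω_p−ω_arm)  ⇒  ω_p−ω_arm = -555/572
ω_p = 15/52 − 555/572 = -15/22
scale: ω_p = -15/22 × 1250 rpm = -852.2727 rpm

-852.2727 rpm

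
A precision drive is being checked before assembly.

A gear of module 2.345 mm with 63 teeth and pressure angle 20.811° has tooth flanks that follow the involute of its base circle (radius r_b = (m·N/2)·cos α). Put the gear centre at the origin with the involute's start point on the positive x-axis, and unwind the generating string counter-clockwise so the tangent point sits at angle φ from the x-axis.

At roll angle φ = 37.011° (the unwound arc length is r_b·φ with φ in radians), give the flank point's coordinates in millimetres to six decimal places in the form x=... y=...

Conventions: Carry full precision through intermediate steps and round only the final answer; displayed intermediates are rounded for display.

topology: single-mesh involute geometry — m = 2.345, N = 63
pitch radius r_p = m·N/2 = 2.345·63/2 = 73.867500
base radius r_b = r_p·cos α = 73.867500·cos 20.811° = 69.048198
roll angle φ = 37.011° = 0.64596381 rad
x = r_b·(cos φ + φ·sin φ) = 81.985740
y = r_b·(sin φ − φ·cos φ) = 5.948733

x=81.985740 y=5.948733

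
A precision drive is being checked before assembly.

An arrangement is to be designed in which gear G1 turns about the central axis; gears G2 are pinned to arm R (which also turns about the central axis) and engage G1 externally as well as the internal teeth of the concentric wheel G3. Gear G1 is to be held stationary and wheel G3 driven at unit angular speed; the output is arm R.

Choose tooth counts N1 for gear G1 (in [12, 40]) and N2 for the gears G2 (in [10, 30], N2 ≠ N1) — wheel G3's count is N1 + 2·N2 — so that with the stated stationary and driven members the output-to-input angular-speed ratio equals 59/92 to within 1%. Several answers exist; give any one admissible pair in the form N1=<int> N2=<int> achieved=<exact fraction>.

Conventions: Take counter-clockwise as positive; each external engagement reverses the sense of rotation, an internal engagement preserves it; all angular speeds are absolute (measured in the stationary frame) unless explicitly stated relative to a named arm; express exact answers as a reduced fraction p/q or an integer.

topology: planetary set — design target 59/92, arm = carrier (Willis)
Willis with ω_sun = 0: ω_arm/ω_ring = N3/(N1+N3); set equal to 59/92  ⇒  N3/N1 = (59/92)/(1 − 59/92) = 59/33
N3 = N1 + 2·N2  ⇒  N2/N1 = (N3/N1 − 1)/2 = (59/33 − 1)/2 = 13/33
smallest multiple with N1 ≥ 12 and N2 ≥ 10: k = 1  ⇒  N1 = 1·33 = 33, N2 = 1·13 = 13 (N1 ≤ 40, N2 ≤ 30, N2 ≠ N1 ✓), N3 = 33 + 2·13 = 59
check: N3/(N1+N3) with N1 = 33, N3 = 59 gives 59/92; |achieved − target| = 0 ≤ 59/9200 ✓

N1=33 N2=13 achieved=59/92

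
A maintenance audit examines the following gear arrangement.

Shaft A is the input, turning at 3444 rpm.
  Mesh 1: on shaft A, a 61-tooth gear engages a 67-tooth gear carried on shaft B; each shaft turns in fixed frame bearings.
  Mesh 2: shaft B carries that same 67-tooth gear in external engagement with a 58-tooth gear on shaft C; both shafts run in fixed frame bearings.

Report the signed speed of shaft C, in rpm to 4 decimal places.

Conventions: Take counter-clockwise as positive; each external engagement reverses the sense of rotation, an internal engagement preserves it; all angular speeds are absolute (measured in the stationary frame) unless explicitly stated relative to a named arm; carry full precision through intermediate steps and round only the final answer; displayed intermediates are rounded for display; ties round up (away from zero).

2-mesh fixed-axis compound train (all bearings frame-fixed)
mesh 1 [61T→67T]: ω = 3444.0000×61/67 = 3135.5821 rpm, sense flips to −
mesh 2 [67T→58T]: ω = 3135.5821×67/58 = 3622.1379 rpm, sense flips to +
signed output speed = +3622.1379 rpm

+3622.1379 rpm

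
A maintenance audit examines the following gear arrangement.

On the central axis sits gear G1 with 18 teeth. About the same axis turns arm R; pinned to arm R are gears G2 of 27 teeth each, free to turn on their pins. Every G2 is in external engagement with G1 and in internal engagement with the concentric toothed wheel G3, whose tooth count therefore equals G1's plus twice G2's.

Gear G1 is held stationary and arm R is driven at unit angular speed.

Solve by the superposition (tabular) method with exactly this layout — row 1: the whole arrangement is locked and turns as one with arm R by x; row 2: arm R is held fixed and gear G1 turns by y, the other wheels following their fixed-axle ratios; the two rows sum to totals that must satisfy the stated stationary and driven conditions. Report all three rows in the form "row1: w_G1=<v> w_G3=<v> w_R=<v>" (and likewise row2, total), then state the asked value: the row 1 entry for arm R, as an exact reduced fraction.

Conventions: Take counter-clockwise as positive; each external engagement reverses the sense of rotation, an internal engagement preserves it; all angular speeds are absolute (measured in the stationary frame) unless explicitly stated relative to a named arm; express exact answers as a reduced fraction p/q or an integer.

class = planetary set [G3 = 18+2·27 = 72; Willis about the carrier]
row 1: whole set turns with the arm by x
superposition row 2 [arm held]: sun y, ring −(18/72)·y, arm 0
boundary: total ω_sun = x + y = 0 and total ω_arm = x = 1  ⇒  y = -1, x = 1
row 2 ring = −(18/72)·(-1) = 1/4
totals (row 1 + row 2): sun 1 + (-1) = 0, ring 1 + 1/4 = 5/4, arm 1 + 0 = 1
asked cell (row1, arm) = 1

row1: w_G1=1 w_G3=1 w_R=1
row2: w_G1=-1 w_G3=1/4 w_R=0
total: w_G1=0 w_G3=5/4 w_R=1
asked value: 1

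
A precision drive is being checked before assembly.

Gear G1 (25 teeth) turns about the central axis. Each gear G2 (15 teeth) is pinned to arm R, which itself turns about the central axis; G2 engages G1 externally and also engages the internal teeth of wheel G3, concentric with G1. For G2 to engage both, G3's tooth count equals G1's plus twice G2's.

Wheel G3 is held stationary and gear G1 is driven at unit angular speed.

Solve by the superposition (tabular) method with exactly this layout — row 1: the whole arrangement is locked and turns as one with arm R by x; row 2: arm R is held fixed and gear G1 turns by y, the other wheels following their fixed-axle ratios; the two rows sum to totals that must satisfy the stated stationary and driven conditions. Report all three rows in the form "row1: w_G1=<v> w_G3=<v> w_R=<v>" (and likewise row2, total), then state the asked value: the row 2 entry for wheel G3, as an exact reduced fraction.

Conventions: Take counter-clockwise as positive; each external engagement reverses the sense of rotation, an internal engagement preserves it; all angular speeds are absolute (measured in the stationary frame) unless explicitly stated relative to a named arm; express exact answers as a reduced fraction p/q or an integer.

row1: w_G1=5/16 w_G3=5/16 w_R=5/16
row2: w_G1=11/16 w_G3=-5/16 w_R=0
total: w_G1=1 w_G3=0 w_R=5/16
asked value: -5/16

recognized (axles ride arm R): planetary set, 25/15/55 teeth
row 1: whole set turns with the arm by x
superposition row 2 [arm held]: sun y, ring −(25/55)·y, arm 0
boundary: total ω_ring = x − (25/55)·y = 0 and total ω_sun = x + y = 1  ⇒  y = 11/16, x = 5/16
row 2 ring = −(25/55)·11/16 = -5/16
totals (row 1 + row 2): sun 5/16 + 11/16 = 1, ring 5/16 + (-5/16) = 0, arm 5/16 + 0 = 5/16
asked cell (row2, ring) = -5/16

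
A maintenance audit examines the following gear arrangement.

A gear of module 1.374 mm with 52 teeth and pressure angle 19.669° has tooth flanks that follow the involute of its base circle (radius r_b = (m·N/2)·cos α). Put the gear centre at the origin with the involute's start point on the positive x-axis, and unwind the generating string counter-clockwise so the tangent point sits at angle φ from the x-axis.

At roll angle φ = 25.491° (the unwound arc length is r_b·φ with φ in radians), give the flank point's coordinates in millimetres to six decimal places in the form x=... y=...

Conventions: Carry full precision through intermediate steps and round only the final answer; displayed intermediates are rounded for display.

x=36.805933 y=0.968058

single-mesh involute tooth geometry (52T wheel at module 1.374)
pitch radius r_p = m·N/2 = 1.374·52/2 = 35.724000
base radius r_b = r_p·cos α = 35.724000·cos 19.669° = 33.639604
roll angle φ = 25.491° = 0.44490188 rad
x = r_b·(cos φ + φ·sin φ) = 36.805933
y = r_b·(sin φ − φ·cos φ) = 0.968058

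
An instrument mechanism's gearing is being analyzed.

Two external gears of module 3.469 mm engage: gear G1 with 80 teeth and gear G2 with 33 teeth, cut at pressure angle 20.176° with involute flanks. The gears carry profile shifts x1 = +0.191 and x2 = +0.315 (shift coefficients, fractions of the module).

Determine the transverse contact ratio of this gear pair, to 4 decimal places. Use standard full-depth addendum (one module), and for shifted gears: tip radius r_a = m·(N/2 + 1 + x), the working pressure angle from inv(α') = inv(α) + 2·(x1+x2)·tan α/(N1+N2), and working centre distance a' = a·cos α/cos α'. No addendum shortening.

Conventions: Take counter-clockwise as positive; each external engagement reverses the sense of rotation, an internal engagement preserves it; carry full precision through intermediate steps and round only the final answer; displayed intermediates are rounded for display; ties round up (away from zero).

1.6546

topology: single-mesh involute geometry — m = 3.469, 80T/33T pair
base radii: r_b1 = 130.245350, r_b2 = 53.726207
tip radii: r_a1 = 142.891579, r_a2 = 61.800235
inv(α') = inv(20.176°) + 2·(+0.191+0.315)·tan α/(80+33) = 0.01860604  ⇒  α' = 21.47832°
a' = a·cos α / cos α' = 195.9985·cos 20.176°/cos 21.47832° = 197.700644
action lengths: √(r_a1²−r_b1²) = 58.772035, √(r_a2²−r_b2²) = 30.541181
base pitch p_b = π·m·cos α = 10.229446
CR = (58.772035 + 30.541181 − 197.700644·sin 21.47832°)/10.229446 = 1.654566
contact ratio ≈ 1.6546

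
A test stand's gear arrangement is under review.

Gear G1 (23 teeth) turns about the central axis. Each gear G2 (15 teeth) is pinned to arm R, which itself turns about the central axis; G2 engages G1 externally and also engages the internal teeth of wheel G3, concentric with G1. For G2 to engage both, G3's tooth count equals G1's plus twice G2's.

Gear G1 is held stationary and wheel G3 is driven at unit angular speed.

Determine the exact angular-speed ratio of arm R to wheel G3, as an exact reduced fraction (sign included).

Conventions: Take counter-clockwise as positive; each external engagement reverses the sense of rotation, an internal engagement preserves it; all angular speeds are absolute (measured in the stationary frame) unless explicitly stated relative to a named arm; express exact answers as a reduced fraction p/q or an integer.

53/76

planetary set (23T centre, 15T on arm, 53T internal) — Willis relation
ring teeth: 23 + 2·15 = 53
23(ω_sun−ω_arm) = −53(ω_ring−ω_arm),  ω_sun = 0, ω_ring = 1
23(0−ω_arm) = −53(1−ω_arm)  ⇒  76·ω_arm = 53  ⇒  ω_arm = 53/76
ω_out/ω_in = 53/76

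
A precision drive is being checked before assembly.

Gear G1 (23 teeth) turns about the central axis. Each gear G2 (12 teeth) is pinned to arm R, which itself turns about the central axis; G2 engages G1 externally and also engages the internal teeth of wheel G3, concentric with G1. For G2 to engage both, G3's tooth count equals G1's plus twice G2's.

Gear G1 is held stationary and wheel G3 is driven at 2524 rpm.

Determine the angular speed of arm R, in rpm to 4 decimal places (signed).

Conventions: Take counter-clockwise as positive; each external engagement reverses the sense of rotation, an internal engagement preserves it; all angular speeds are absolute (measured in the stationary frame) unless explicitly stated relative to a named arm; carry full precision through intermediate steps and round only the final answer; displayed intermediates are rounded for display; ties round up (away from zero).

class = planetary set [G3 = 23+2·12 = 47; Willis about the carrier]
normalise by the input: solve with ω_ring = 1, then scale by 2524 rpm
ring teeth: 23 + 2·12 = 47
23(ω_sun−ω_arm) = −47(ω_ring−ω_arm),  ω_sun = 0, ω_ring = 1
23(0−ω_arm) = −47(1−ω_arm)  ⇒  70·ω_arm = 47  ⇒  ω_arm = 47/70
scale: ω_arm = 47/70 × 2524 rpm = +1694.6857 rpm

+1694.6857 rpm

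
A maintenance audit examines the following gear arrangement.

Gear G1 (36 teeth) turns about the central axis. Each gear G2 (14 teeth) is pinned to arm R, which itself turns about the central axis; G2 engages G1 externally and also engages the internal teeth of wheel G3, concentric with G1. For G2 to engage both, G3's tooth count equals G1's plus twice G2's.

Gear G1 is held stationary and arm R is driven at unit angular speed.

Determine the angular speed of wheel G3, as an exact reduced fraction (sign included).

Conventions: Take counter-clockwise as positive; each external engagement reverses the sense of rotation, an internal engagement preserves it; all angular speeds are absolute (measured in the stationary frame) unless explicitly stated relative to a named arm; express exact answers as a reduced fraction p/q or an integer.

25/16

recognized (axles ride arm R): planetary set, 36/14/64 teeth
ring teeth: 36 + 2·14 = 64
36(ω_sun−ω_arm) = −64(ω_ring−ω_arm),  ω_sun = 0, ω_arm = 1
ω_ring = 1 − (36/64)(0−1) = 25/16
exact speed ratio = 25/16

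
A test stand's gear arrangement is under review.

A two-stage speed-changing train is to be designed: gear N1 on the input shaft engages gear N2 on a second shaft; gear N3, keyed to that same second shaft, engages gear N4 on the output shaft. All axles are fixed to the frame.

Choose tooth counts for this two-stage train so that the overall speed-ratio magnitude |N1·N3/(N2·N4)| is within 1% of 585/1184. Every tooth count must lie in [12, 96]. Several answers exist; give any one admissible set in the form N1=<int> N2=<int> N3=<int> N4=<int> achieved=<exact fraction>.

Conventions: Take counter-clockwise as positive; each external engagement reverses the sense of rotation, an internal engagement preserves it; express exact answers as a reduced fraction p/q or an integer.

class = fixed-axis compound train [2-stage, 585/1184 wanted]
target = 585/1184 in lowest terms: an exact hit needs N1·N3 = k·585 and N2·N4 = k·1184 for one integer k, every count in [12, 96]; additionally prefer no 1:1 stage (N1 ≠ N2, N3 ≠ N4)
k = 1: N1·N3 = 585 = 13·45, N2·N4 = 1184 = 16·74
achieved = 13·45/(16·74) = 585/1184; |achieved − target| = 0 ≤ 117/23680 ✓

N1=13 N2=16 N3=45 N4=74 achieved=585/1184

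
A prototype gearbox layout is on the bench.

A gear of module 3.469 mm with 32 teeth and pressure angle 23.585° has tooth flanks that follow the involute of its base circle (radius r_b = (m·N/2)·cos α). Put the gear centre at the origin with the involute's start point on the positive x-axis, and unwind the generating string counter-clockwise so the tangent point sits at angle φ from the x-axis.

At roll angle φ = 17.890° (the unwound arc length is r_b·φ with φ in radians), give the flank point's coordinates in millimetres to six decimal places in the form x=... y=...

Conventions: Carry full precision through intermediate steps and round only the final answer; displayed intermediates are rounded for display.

x=53.287132 y=0.511144

class = single-mesh tooth geometry [base-circle involute, m = 3.469, 32T]
pitch radius r_p = m·N/2 = 3.469·32/2 = 55.504000
base radius r_b = r_p·cos α = 55.504000·cos 23.585° = 50.867613
roll angle φ = 17.890° = 0.31223940 rad
x = r_b·(cos φ + φ·sin φ) = 53.287132
y = r_b·(sin φ − φ·cos φ) = 0.511144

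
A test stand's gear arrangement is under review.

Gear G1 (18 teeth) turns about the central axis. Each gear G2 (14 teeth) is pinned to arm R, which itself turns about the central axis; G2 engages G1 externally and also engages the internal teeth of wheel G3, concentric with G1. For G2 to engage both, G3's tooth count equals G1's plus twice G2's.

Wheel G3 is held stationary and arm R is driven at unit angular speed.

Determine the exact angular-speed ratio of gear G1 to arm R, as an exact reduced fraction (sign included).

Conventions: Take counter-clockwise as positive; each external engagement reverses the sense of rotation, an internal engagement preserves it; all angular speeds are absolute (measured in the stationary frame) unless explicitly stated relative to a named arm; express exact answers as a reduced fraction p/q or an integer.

32/9

planetary set (18T centre, 14T on arm, 46T internal) — Willis relation
ring teeth: 18 + 2·14 = 46
18(ω_sun−ω_arm) = −46(ω_ring−ω_arm),  ω_ring = 0, ω_arm = 1
ω_sun = 1 − (46/18)(0−1) = 32/9
ω_out/ω_in = 32/9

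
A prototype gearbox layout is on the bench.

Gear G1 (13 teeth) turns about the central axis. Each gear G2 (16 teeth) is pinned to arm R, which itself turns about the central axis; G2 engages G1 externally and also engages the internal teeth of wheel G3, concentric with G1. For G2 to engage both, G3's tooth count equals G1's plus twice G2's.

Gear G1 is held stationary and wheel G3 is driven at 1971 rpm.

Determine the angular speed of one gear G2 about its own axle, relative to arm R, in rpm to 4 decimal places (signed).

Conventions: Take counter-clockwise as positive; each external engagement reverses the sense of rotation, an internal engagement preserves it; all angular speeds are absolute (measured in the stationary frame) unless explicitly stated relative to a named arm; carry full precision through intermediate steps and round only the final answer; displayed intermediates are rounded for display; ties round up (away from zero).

recognized (axles ride arm R): planetary set, 13/16/45 teeth
normalise by the input: solve with ω_ring = 1, then scale by 1971 rpm
ring teeth: 13 + 2·16 = 45
13(ω_sun−ω_arm) = −45(ω_ring−ω_arm),  ω_sun = 0, ω_ring = 1
13(0−ω_arm) = −45(1−ω_arm)  ⇒  58·ω_arm = 45  ⇒  ω_arm = 45/58
sun–planet mesh: 13·(0−45/58) = −16·(ω_p−ω_arm)  ⇒  ω_p−ω_arm = 585/928
scale: ω_p−ω_arm = 585/928 × 1971 rpm = +1242.4946 rpm

+1242.4946 rpm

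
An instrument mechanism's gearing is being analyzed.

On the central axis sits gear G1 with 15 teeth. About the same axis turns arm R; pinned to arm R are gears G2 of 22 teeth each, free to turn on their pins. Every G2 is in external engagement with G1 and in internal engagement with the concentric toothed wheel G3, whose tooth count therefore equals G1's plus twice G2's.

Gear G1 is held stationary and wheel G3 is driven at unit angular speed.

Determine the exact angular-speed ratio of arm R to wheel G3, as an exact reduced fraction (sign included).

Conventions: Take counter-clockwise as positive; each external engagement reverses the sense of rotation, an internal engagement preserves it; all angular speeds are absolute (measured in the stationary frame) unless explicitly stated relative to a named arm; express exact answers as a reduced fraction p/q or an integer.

class = planetary set [G3 = 15+2·22 = 59; Willis about the carrier]
ring teeth: 15 + 2·22 = 59
15(ω_sun−ω_arm) = −59(ω_ring−ω_arm),  ω_sun = 0, ω_ring = 1
15(0−ω_arm) = −59(1−ω_arm)  ⇒  74·ω_arm = 59  ⇒  ω_arm = 59/74
ω_out/ω_in = 59/74

59/74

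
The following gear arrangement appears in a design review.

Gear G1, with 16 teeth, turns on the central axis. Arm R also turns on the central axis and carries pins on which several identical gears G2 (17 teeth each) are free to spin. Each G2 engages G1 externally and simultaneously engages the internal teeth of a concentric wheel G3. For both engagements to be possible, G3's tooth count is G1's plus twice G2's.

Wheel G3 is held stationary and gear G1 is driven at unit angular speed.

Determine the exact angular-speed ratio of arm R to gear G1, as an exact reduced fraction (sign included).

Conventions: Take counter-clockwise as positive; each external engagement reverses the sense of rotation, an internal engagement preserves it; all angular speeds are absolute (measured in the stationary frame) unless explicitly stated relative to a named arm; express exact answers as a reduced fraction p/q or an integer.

class = planetary set [G3 = 16+2·17 = 50; Willis about the carrier]
ring teeth: 16 + 2·17 = 50
16(ω_sun−ω_arm) = −50(ω_ring−ω_arm),  ω_ring = 0, ω_sun = 1
16(1−ω_arm) = −50(0−ω_arm)  ⇒  66·ω_arm = 16  ⇒  ω_arm = 8/33
ω_out/ω_in = 8/33

8/33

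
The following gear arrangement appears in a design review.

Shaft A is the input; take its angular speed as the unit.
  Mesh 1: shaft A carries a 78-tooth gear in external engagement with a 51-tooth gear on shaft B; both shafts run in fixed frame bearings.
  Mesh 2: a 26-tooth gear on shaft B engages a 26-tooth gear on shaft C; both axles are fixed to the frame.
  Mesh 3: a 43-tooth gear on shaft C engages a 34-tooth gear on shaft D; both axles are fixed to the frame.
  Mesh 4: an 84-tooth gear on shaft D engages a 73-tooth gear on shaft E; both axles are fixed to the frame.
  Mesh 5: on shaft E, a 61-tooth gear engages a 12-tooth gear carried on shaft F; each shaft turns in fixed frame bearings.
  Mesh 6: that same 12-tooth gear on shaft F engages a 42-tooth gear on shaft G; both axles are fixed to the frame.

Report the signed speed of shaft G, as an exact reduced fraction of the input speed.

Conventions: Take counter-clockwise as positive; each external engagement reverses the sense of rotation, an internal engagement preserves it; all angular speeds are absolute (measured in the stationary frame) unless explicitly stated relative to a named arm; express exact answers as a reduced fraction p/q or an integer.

68198/21097

6-mesh fixed-axis compound train (all bearings frame-fixed)
mesh 1 [78T→51T]: |ω|/ω_in = 1×78/51 = 26/17, sense flips to −
mesh 2 [26T→26T]: |ω|/ω_in = (26/17)×26/26 = 26/17, sense flips to +
mesh 3 [43T→34T]: |ω|/ω_in = (26/17)×43/34 = 559/289, sense flips to −
mesh 4 [84T→73T]: |ω|/ω_in = (559/289)×84/73 = 46956/21097, sense flips to +
mesh 5 [61T→12T]: |ω|/ω_in = (46956/21097)×61/12 = 238693/21097, sense flips to −
mesh 6 [12T→42T]: |ω|/ω_in = (238693/21097)×12/42 = 68198/21097, sense flips to +
signed output speed (× input speed) = 68198/21097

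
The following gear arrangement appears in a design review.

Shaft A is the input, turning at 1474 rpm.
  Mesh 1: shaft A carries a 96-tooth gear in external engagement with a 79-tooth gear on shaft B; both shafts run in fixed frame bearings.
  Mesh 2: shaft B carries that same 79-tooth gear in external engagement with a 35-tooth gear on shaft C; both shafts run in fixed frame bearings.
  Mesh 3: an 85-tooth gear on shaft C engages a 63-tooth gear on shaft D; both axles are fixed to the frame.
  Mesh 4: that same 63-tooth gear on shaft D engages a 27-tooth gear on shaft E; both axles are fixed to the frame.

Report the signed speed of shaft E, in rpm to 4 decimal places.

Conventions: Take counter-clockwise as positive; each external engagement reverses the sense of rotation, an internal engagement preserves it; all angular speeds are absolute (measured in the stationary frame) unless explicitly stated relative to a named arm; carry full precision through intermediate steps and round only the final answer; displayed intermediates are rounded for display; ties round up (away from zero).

class = fixed-axis compound train [4 meshes; 4 ratios multiply, 4 sense flips]
mesh 1 [96T→79T]: ω = 1474.0000×96/79 = 1791.1899 rpm, sense flips to −
mesh 2 [79T→35T]: ω = 1791.1899×79/35 = 4042.9714 rpm, sense flips to +
mesh 3 [85T→63T]: ω = 4042.9714×85/63 = 5454.8027 rpm, sense flips to −
mesh 4 [63T→27T]: ω = 5454.8027×63/27 = 12727.8730 rpm, sense flips to +
signed output speed = +12727.8730 rpm

+12727.8730 rpm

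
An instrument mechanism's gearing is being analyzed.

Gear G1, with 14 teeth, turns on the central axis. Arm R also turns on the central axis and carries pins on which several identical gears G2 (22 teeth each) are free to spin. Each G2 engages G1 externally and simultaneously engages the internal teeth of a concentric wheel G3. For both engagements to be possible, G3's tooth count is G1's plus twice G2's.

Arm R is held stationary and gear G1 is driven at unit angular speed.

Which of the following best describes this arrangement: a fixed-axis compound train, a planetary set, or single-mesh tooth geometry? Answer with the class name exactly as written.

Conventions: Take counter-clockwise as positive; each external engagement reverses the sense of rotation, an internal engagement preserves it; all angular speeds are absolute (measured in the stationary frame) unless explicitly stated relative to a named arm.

planetary set

recognized (axles ride arm R): planetary set, 14/22/58 teeth
classification: planetary set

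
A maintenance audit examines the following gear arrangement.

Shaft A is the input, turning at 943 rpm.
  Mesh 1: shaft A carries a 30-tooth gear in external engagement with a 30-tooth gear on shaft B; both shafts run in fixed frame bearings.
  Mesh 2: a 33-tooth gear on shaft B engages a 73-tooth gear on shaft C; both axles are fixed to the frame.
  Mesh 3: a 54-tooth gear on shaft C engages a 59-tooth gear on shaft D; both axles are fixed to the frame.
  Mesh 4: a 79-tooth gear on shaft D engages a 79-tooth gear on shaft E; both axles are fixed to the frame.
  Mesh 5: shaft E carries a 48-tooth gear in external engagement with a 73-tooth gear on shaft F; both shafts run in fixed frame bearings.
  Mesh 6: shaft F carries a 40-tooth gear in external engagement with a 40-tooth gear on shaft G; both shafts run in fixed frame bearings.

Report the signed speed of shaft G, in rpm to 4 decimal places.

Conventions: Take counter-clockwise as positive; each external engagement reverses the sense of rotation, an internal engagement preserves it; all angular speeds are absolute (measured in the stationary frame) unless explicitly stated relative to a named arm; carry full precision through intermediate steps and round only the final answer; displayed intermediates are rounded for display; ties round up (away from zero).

topology: fixed-axis compound train — 6 meshes, A→G
mesh 1 [30T→30T]: ω = 943.0000×30/30 = 943.0000 rpm, sense flips to −
mesh 2 [33T→73T]: ω = 943.0000×33/73 = 426.2877 rpm, sense flips to +
mesh 3 [54T→59T]: ω = 426.2877×54/59 = 390.1616 rpm, sense flips to −
mesh 4 [79T→79T]: ω = 390.1616×79/79 = 390.1616 rpm, sense flips to +
mesh 5 [48T→73T]: ω = 390.1616×48/73 = 256.5446 rpm, sense flips to −
mesh 6 [40T→40T]: ω = 256.5446×40/40 = 256.5446 rpm, sense flips to +
signed output speed = +256.5446 rpm

+256.5446 rpm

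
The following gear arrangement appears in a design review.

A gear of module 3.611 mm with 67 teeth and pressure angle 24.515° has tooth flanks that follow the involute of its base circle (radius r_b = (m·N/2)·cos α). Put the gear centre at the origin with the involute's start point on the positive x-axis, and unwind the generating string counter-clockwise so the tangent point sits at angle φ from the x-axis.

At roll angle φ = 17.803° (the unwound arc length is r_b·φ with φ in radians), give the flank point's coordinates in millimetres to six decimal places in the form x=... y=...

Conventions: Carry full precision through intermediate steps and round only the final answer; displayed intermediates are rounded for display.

recognized (one wheel, involute flank): single-mesh tooth geometry, m = 3.611, N = 67
pitch radius r_p = m·N/2 = 3.611·67/2 = 120.968500
base radius r_b = r_p·cos α = 120.968500·cos 24.515° = 110.063513
roll angle φ = 17.803° = 0.31072097 rad
x = r_b·(cos φ + φ·sin φ) = 115.249135
y = r_b·(sin φ − φ·cos φ) = 1.090021

x=115.249135 y=1.090021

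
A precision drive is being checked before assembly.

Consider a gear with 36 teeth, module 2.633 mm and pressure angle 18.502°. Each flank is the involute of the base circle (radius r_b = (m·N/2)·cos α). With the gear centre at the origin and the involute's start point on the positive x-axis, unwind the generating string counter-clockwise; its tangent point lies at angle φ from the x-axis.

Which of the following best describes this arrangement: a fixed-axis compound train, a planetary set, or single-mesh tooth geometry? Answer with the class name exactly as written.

recognized (one wheel, involute flank): single-mesh tooth geometry, m = 2.633, N = 36
classification: single-mesh tooth geometry

single-mesh tooth geometry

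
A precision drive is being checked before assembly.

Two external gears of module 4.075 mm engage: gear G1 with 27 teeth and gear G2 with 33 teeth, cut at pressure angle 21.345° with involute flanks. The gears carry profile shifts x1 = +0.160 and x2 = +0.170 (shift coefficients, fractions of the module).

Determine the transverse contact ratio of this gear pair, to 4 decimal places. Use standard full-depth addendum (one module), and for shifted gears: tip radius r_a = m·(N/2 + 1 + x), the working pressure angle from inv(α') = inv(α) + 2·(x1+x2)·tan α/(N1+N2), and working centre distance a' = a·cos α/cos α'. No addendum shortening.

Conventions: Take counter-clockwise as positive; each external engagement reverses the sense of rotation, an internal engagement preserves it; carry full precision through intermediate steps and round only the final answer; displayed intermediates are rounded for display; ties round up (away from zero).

single-mesh involute tooth geometry (27T engaging 33T at module 4.075)
base radii: r_b1 = 51.238953, r_b2 = 62.625387
tip radii: r_a1 = 59.739500, r_a2 = 72.005250
inv(α') = inv(21.345°) + 2·(+0.160+0.170)·tan α/(27+33) = 0.02254692  ⇒  α' = 22.83906°
a' = a·cos α / cos α' = 122.2500·cos 21.345°/cos 22.83906° = 123.550883
action lengths: √(r_a1²−r_b1²) = 30.714452, √(r_a2²−r_b2²) = 35.536136
base pitch p_b = π·m·cos α = 11.923846
CR = (30.714452 + 35.536136 − 123.550883·sin 22.83906°)/11.923846 = 1.534325
contact ratio ≈ 1.5343

1.5343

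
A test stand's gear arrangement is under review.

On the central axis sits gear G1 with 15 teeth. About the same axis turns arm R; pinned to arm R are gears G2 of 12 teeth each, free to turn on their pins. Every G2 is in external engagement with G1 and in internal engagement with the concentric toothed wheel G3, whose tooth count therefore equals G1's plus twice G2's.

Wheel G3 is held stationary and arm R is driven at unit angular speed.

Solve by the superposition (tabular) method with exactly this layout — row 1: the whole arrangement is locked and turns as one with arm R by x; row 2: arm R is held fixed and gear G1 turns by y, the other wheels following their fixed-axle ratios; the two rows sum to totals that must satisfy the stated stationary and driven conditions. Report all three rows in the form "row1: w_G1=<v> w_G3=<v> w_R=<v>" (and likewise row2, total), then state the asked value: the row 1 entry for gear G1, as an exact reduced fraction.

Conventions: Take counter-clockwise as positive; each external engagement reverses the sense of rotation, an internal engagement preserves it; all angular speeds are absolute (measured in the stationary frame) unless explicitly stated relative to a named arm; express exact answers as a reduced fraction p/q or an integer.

topology: planetary set — G1 15T / G2 12T / G3 39T, arm = carrier (Willis)
row 1 — lock + rotate with arm: ω_sun = ω_ring = ω_arm = x
row 2 — arm fixed, fixed-axis ratios: sun y, ring −(15/39)·y, arm 0
boundary: total ω_ring = x − (15/39)·y = 0 and total ω_arm = x = 1  ⇒  y = 13/5, x = 1
row 2 ring = −(15/39)·13/5 = -1
totals (row 1 + row 2): sun 1 + 13/5 = 18/5, ring 1 + (-1) = 0, arm 1 + 0 = 1
asked cell (row1, sun) = 1

row1: w_G1=1 w_G3=1 w_R=1
row2: w_G1=13/5 w_G3=-1 w_R=0
total: w_G1=18/5 w_G3=0 w_R=1
asked value: 1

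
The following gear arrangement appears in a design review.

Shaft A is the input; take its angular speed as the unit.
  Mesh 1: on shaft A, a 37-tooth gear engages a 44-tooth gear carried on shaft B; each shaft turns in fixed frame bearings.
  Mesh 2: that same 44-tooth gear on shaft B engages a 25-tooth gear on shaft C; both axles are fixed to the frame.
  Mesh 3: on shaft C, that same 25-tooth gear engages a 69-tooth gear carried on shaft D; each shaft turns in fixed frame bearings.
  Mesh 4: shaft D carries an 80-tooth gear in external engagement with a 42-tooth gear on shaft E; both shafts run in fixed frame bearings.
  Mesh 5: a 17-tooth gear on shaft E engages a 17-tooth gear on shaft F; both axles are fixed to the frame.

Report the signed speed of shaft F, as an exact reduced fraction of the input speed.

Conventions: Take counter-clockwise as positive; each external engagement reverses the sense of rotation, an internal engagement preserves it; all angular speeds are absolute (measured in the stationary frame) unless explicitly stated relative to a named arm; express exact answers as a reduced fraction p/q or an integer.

-1480/1449

5-mesh fixed-axis compound train (all bearings frame-fixed)
mesh 1 [37T→44T]: |ω|/ω_in = 1×37/44 = 37/44, sense flips to −
mesh 2 [44T→25T]: |ω|/ω_in = (37/44)×44/25 = 37/25, sense flips to +
mesh 3 [25T→69T]: |ω|/ω_in = (37/25)×25/69 = 37/69, sense flips to −
mesh 4 [80T→42T]: |ω|/ω_in = (37/69)×80/42 = 1480/1449, sense flips to +
mesh 5 [17T→17T]: |ω|/ω_in = (1480/1449)×17/17 = 1480/1449, sense flips to −
signed output speed (× input speed) = -1480/1449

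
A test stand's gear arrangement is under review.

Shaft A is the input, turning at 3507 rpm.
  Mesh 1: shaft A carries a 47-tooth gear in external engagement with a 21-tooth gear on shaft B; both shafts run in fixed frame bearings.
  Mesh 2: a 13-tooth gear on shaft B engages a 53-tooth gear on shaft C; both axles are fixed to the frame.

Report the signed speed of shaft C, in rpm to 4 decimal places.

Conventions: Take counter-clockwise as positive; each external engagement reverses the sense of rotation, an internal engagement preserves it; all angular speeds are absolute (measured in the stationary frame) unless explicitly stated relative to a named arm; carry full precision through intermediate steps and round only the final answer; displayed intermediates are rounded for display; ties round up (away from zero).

recognized (3 fixed axles, 2 meshes): fixed-axis compound train
mesh 1 [47T→21T]: ω = 3507.0000×47/21 = 7849.0000 rpm, sense flips to −
mesh 2 [13T→53T]: ω = 7849.0000×13/53 = 1925.2264 rpm, sense flips to +
signed output speed = +1925.2264 rpm

+1925.2264 rpm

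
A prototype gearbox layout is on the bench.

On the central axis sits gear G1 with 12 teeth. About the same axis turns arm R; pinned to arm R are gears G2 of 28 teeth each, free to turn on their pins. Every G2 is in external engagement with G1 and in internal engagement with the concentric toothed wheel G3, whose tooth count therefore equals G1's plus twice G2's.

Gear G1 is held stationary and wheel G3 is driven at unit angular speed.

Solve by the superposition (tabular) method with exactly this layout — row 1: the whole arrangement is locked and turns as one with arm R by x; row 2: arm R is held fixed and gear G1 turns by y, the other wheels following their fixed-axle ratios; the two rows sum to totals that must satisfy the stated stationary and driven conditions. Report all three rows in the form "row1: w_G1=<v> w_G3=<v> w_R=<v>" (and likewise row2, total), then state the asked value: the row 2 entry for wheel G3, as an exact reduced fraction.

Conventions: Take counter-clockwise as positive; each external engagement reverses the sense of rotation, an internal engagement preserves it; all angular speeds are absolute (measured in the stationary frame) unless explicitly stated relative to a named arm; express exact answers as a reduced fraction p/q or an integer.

recognized (axles ride arm R): planetary set, 12/28/68 teeth
row 1 (train locked, turned with arm): all members turn x
superposition row 2 [arm held]: sun y, ring −(12/68)·y, arm 0
boundary: total ω_sun = x + y = 0 and total ω_ring = x − (12/68)·y = 1  ⇒  y = -17/20, x = 17/20
row 2 ring = −(12/68)·(-17/20) = 3/20
totals (row 1 + row 2): sun 17/20 + (-17/20) = 0, ring 17/20 + 3/20 = 1, arm 17/20 + 0 = 17/20
asked cell (row2, ring) = 3/20

row1: w_G1=17/20 w_G3=17/20 w_R=17/20
row2: w_G1=-17/20 w_G3=3/20 w_R=0
total: w_G1=0 w_G3=1 w_R=17/20
asked value: 3/20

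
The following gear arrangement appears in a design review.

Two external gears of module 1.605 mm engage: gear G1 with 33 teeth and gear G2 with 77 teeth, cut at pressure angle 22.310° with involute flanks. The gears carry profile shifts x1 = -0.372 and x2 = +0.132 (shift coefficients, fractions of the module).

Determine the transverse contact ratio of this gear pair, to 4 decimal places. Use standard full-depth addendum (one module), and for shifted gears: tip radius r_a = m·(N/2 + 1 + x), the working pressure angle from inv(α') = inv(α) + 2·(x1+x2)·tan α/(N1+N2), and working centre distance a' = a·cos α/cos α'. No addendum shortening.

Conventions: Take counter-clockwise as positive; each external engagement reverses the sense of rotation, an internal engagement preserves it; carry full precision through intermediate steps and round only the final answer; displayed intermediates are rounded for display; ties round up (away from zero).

1.6924

class = single-mesh tooth geometry [involute pair 33T × 77T, m = 1.605]
base radii: r_b1 = 24.500112, r_b2 = 57.166928
tip radii: r_a1 = 27.490440, r_a2 = 63.609360
inv(α') = inv(22.310°) + 2·(-0.372+0.132)·tan α/(33+77) = 0.01916029  ⇒  α' = 21.68132°
a' = a·cos α / cos α' = 88.2750·cos 22.310°/cos 21.68132° = 87.884604
action lengths: √(r_a1²−r_b1²) = 12.468713, √(r_a2²−r_b2²) = 27.894318
base pitch p_b = π·m·cos α = 4.664810
CR = (12.468713 + 27.894318 − 87.884604·sin 21.68132°)/4.664810 = 1.692376
contact ratio ≈ 1.6924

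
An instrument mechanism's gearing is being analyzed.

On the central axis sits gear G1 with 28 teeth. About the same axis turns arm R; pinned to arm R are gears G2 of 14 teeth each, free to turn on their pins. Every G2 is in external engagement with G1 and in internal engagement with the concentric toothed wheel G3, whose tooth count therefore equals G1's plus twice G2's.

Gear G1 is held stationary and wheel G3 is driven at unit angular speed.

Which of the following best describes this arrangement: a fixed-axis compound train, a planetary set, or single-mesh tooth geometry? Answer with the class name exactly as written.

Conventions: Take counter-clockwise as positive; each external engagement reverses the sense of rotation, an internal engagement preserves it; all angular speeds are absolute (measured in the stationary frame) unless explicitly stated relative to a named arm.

planetary set

topology: planetary set — G1 28T / G2 14T / G3 56T, arm = carrier (Willis)
classification: planetary set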